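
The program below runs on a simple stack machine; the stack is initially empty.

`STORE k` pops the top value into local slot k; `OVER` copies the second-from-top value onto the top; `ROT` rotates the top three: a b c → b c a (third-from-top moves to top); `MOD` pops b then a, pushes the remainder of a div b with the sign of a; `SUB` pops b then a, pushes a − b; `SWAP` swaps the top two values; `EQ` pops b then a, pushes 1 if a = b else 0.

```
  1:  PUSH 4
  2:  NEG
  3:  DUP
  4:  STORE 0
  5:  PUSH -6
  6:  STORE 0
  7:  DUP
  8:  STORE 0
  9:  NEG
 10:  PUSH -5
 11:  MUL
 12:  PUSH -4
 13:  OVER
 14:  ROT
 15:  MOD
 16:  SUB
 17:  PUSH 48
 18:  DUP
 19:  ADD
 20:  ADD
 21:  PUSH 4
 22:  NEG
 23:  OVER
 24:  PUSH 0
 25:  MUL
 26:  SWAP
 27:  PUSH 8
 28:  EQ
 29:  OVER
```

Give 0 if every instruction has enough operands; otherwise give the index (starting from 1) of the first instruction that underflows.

PUSH 4  -> 4
NEG     -> -4
DUP     -> -4 -4
STORE 0 -> -4
PUSH -6 -> -4 -6
STORE 0 -> -4
DUP     -> -4 -4
STORE 0 -> -4
NEG     -> 4
PUSH -5 -> 4 -5
MUL     -> -20
PUSH -4 -> -20 -4
OVER    -> -20 -4 -20
ROT     -> -4 -20 -20
MOD     -> -4 0
SUB     -> -4
PUSH 48 -> -4 48
DUP     -> -4 48 48
ADD     -> -4 96
ADD     -> 92
PUSH 4  -> 92 4
NEG     -> 92 -4
OVER    -> 92 -4 92
PUSH 0  -> 92 -4 92 0
MUL     -> 92 -4 0
SWAP    -> 92 0 -4
PUSH 8  -> 92 0 -4 8
EQ      -> 92 0 0
OVER    -> 92 0 0 0

0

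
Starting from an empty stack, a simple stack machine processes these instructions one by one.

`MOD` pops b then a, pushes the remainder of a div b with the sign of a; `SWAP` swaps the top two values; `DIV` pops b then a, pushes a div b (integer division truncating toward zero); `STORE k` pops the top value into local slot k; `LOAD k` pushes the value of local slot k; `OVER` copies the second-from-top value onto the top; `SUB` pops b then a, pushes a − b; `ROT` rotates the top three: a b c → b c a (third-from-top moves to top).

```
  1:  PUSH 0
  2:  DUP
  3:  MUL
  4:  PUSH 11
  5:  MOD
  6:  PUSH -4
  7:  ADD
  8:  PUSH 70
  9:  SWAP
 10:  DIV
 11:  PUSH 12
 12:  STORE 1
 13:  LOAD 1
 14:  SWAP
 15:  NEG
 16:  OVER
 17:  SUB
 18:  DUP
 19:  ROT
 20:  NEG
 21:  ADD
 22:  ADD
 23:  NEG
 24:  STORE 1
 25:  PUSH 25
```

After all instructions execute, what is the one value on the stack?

25

PUSH 0  : 0
DUP     : 0 0
MUL     : 0
PUSH 11 : 0 11
MOD     : 0
PUSH -4 : 0 -4
ADD     : -4
PUSH 70 : -4 70
SWAP    : 70 -4
DIV     : -17
PUSH 12 : -17 12
STORE 1 : -17
LOAD 1  : -17 12
SWAP    : 12 -17
NEG     : 12 17
OVER    : 12 17 12
SUB     : 12 5
DUP     : 12 5 5
ROT     : 5 5 12
NEG     : 5 5 -12
ADD     : 5 -7
ADD     : -2
NEG     : 2
STORE 1 : (empty)
PUSH 25 : 25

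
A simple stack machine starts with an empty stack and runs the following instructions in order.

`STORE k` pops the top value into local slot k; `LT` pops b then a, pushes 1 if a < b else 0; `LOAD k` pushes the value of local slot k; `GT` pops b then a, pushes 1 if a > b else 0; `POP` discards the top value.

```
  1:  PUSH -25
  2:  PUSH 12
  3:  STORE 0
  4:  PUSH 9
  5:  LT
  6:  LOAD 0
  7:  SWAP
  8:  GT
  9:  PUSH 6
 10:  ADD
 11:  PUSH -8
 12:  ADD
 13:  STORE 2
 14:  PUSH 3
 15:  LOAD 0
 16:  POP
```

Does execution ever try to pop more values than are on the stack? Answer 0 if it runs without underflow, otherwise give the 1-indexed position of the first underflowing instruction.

PUSH -25  [-25]
PUSH 12   [-25, 12]
STORE 0   [-25]
PUSH 9    [-25, 9]
LT        [1]
LOAD 0    [1, 12]
SWAP      [12, 1]
GT        [1]
PUSH 6    [1, 6]
ADD       [7]
PUSH -8   [7, -8]
ADD       [-1]
STORE 2   []
PUSH 3    [3]
LOAD 0    [3, 12]
POP       [3]

0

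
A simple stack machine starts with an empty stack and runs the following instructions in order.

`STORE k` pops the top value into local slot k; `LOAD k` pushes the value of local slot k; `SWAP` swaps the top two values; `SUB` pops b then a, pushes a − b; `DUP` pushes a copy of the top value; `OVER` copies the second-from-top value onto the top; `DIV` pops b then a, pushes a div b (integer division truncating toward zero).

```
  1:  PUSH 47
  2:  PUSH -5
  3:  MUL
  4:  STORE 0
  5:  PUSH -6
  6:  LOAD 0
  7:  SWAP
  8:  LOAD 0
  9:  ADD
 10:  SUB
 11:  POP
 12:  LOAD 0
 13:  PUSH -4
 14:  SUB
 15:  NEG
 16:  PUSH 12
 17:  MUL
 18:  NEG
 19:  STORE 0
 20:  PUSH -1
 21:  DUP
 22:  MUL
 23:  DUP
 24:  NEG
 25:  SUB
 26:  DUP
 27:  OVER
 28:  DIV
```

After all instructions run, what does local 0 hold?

PUSH 47 : [47]
PUSH -5 : [47, -5]
MUL     : [-235]
STORE 0 : []
PUSH -6 : [-6]
LOAD 0  : [-6, -235]
SWAP    : [-235, -6]
LOAD 0  : [-235, -6, -235]
ADD     : [-235, -241]
SUB     : [6]
POP     : []
LOAD 0  : [-235]
PUSH -4 : [-235, -4]
SUB     : [-231]
NEG     : [231]
PUSH 12 : [231, 12]
MUL     : [2772]
NEG     : [-2772]
STORE 0 : []
PUSH -1 : [-1]
DUP     : [-1, -1]
MUL     : [1]
DUP     : [1, 1]
NEG     : [1, -1]
SUB     : [2]
DUP     : [2, 2]
OVER    : [2, 2, 2]
DIV     : [2, 1]

-2772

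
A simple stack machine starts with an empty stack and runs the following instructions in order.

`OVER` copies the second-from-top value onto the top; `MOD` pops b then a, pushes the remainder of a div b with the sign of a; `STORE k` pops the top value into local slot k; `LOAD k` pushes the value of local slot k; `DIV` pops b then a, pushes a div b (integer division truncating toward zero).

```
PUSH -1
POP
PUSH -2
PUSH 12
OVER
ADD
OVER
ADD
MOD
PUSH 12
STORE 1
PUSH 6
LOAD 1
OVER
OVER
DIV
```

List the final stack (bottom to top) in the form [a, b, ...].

[-2, 6, 12, 0]

PUSH -1  [-1]
POP      []
PUSH -2  [-2]
PUSH 12  [-2, 12]
OVER     [-2, 12, -2]
ADD      [-2, 10]
OVER     [-2, 10, -2]
ADD      [-2, 8]
MOD      [-2]
PUSH 12  [-2, 12]
STORE 1  [-2]
PUSH 6   [-2, 6]
LOAD 1   [-2, 6, 12]
OVER     [-2, 6, 12, 6]
OVER     [-2, 6, 12, 6, 12]
DIV      [-2, 6, 12, 0]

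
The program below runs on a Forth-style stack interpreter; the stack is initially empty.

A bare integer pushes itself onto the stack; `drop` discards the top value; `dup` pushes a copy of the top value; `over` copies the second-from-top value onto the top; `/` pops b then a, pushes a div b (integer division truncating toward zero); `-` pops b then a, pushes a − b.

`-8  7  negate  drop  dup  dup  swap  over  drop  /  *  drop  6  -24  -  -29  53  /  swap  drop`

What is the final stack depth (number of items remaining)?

1

-8     → [-8]
7      → [-8, 7]
negate → [-8, -7]
drop   → [-8]
dup    → [-8, -8]
dup    → [-8, -8, -8]
swap   → [-8, -8, -8]
over   → [-8, -8, -8, -8]
drop   → [-8, -8, -8]
/      → [-8, 1]
*      → [-8]
drop   → []
6      → [6]
-24    → [6, -24]
-      → [30]
-29    → [30, -29]
53     → [30, -29, 53]
/      → [30, 0]
swap   → [0, 30]
drop   → [0]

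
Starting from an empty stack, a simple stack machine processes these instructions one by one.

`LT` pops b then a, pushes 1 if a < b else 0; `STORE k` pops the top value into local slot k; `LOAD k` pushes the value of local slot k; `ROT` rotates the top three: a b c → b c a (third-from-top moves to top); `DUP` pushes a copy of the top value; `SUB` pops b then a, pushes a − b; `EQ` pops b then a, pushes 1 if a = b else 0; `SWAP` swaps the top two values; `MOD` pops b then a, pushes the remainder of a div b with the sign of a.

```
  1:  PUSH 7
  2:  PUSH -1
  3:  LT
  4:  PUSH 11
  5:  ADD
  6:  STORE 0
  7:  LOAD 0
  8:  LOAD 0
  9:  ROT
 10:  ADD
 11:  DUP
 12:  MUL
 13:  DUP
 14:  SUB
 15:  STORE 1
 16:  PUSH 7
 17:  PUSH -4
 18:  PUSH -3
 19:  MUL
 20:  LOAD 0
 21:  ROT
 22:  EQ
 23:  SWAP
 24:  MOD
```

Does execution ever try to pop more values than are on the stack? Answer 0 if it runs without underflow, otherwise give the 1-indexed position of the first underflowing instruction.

PUSH 7  : 7
PUSH -1 : 7 -1
LT      : 0
PUSH 11 : 0 11
ADD     : 11
STORE 0 : (empty)
LOAD 0  : 11
LOAD 0  : 11 11
ROT  — needs 3 operands, stack has 2 → underflow

9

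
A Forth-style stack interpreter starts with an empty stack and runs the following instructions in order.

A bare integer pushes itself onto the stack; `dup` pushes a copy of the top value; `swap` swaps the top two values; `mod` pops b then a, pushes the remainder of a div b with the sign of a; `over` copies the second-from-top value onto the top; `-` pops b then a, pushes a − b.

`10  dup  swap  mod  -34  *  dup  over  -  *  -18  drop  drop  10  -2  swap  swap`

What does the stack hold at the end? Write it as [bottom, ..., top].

[10, -2]

10    [10]
dup   [10, 10]
swap  [10, 10]
mod   [0]
-34   [0, -34]
*     [0]
dup   [0, 0]
over  [0, 0, 0]
-     [0, 0]
*     [0]
-18   [0, -18]
drop  [0]
drop  []
10    [10]
-2    [10, -2]
swap  [-2, 10]
swap  [10, -2]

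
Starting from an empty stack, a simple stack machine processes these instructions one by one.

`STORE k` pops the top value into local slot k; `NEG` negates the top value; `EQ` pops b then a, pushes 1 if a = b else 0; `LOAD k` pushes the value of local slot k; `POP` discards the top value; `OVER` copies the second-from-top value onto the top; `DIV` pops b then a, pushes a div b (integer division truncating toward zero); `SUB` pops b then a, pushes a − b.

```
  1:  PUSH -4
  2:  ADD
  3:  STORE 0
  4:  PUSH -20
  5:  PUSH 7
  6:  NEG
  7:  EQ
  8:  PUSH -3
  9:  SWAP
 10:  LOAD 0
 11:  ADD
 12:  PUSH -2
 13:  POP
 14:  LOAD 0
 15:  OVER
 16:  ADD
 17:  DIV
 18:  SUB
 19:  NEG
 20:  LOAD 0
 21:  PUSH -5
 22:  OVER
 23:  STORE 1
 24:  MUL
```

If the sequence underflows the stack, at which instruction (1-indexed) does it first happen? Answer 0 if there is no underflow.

PUSH -4 : -4
ADD  — needs 2 operands, stack has 1 → underflow

2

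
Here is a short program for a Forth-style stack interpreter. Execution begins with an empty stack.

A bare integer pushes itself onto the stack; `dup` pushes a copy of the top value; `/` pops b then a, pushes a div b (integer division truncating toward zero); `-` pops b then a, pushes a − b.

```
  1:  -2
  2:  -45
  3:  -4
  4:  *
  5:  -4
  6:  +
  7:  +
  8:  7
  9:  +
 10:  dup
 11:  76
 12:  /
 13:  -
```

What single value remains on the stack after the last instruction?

179

-2  : -2
-45 : -2 -45
-4  : -2 -45 -4
*   : -2 180
-4  : -2 180 -4
+   : -2 176
+   : 174
7   : 174 7
+   : 181
dup : 181 181
76  : 181 181 76
/   : 181 2
-   : 179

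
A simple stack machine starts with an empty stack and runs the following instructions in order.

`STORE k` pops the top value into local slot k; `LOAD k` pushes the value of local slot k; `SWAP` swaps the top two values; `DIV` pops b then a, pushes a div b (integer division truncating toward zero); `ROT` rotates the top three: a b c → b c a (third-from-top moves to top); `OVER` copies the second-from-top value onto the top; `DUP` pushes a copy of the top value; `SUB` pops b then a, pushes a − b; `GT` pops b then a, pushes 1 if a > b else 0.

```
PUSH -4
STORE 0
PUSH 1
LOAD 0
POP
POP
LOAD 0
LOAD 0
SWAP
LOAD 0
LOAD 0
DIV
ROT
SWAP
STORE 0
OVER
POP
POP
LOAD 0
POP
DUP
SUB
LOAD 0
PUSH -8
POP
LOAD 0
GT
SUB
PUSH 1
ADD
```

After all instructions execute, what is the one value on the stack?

PUSH -4 -> [-4]
STORE 0 -> []
PUSH 1  -> [1]
LOAD 0  -> [1, -4]
POP     -> [1]
POP     -> []
LOAD 0  -> [-4]
LOAD 0  -> [-4, -4]
SWAP    -> [-4, -4]
LOAD 0  -> [-4, -4, -4]
LOAD 0  -> [-4, -4, -4, -4]
DIV     -> [-4, -4, 1]
ROT     -> [-4, 1, -4]
SWAP    -> [-4, -4, 1]
STORE 0 -> [-4, -4]
OVER    -> [-4, -4, -4]
POP     -> [-4, -4]
POP     -> [-4]
LOAD 0  -> [-4, 1]
POP     -> [-4]
DUP     -> [-4, -4]
SUB     -> [0]
LOAD 0  -> [0, 1]
PUSH -8 -> [0, 1, -8]
POP     -> [0, 1]
LOAD 0  -> [0, 1, 1]
GT      -> [0, 0]
SUB     -> [0]
PUSH 1  -> [0, 1]
ADD     -> [1]

1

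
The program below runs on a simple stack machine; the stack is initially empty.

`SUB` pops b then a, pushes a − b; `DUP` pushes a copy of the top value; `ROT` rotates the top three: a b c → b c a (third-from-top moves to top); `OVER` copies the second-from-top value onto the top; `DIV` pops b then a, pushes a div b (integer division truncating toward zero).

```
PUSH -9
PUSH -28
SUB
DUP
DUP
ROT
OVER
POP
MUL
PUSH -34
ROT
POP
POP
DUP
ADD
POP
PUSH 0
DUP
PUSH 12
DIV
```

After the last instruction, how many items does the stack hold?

2

PUSH -9  → -9
PUSH -28 → -9 -28
SUB      → 19
DUP      → 19 19
DUP      → 19 19 19
ROT      → 19 19 19
OVER     → 19 19 19 19
POP      → 19 19 19
MUL      → 19 361
PUSH -34 → 19 361 -34
ROT      → 361 -34 19
POP      → 361 -34
POP      → 361
DUP      → 361 361
ADD      → 722
POP      → (empty)
PUSH 0   → 0
DUP      → 0 0
PUSH 12  → 0 0 12
DIV      → 0 0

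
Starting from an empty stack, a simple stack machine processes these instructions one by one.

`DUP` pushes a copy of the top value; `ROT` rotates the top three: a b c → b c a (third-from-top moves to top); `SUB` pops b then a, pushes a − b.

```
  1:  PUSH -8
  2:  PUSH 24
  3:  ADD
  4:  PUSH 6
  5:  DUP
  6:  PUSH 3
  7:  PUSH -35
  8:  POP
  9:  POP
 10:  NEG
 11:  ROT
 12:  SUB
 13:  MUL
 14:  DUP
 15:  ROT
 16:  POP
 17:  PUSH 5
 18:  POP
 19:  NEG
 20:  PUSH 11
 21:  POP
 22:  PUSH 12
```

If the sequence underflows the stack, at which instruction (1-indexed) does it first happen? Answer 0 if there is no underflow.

PUSH -8  : -8
PUSH 24  : -8 24
ADD      : 16
PUSH 6   : 16 6
DUP      : 16 6 6
PUSH 3   : 16 6 6 3
PUSH -35 : 16 6 6 3 -35
POP      : 16 6 6 3
POP      : 16 6 6
NEG      : 16 6 -6
ROT      : 6 -6 16
SUB      : 6 -22
MUL      : -132
DUP      : -132 -132
ROT  — needs 3 operands, stack has 2 → underflow

15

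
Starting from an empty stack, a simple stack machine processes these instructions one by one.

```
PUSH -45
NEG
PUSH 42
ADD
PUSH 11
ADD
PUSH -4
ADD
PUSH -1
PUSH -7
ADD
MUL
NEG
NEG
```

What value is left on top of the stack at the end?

-752

PUSH -45 -> [-45]
NEG      -> [45]
PUSH 42  -> [45, 42]
ADD      -> [87]
PUSH 11  -> [87, 11]
ADD      -> [98]
PUSH -4  -> [98, -4]
ADD      -> [94]
PUSH -1  -> [94, -1]
PUSH -7  -> [94, -1, -7]
ADD      -> [94, -8]
MUL      -> [-752]
NEG      -> [752]
NEG      -> [-752]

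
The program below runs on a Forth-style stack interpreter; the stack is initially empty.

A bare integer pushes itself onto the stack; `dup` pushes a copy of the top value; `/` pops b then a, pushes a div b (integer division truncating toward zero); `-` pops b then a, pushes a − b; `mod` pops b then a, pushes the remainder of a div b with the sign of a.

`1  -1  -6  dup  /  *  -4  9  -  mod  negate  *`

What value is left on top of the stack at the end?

1      : 1
-1     : 1 -1
-6     : 1 -1 -6
dup    : 1 -1 -6 -6
/      : 1 -1 1
*      : 1 -1
-4     : 1 -1 -4
9      : 1 -1 -4 9
-      : 1 -1 -13
mod    : 1 -1
negate : 1 1
*      : 1

1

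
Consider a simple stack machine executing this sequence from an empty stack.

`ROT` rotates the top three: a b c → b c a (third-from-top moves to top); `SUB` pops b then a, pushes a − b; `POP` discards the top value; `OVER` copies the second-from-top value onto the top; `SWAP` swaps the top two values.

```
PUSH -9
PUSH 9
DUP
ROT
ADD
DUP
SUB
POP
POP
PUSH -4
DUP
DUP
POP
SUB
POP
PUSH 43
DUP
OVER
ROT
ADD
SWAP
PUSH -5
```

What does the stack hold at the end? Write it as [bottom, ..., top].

[86, 43, -5]

PUSH -9  -9
PUSH 9   -9 9
DUP      -9 9 9
ROT      9 9 -9
ADD      9 0
DUP      9 0 0
SUB      9 0
POP      9
POP      (empty)
PUSH -4  -4
DUP      -4 -4
DUP      -4 -4 -4
POP      -4 -4
SUB      0
POP      (empty)
PUSH 43  43
DUP      43 43
OVER     43 43 43
ROT      43 43 43
ADD      43 86
SWAP     86 43
PUSH -5  86 43 -5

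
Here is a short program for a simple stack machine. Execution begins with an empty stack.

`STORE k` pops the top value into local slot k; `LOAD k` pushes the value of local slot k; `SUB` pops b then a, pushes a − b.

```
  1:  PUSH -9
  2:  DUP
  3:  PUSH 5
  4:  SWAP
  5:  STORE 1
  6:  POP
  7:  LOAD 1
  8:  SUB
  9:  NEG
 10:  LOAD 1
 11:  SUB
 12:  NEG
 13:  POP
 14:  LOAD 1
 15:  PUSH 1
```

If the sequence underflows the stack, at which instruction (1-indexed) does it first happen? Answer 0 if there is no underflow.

0

PUSH -9  [-9]
DUP      [-9, -9]
PUSH 5   [-9, -9, 5]
SWAP     [-9, 5, -9]
STORE 1  [-9, 5]
POP      [-9]
LOAD 1   [-9, -9]
SUB      [0]
NEG      [0]
LOAD 1   [0, -9]
SUB      [9]
NEG      [-9]
POP      []
LOAD 1   [-9]
PUSH 1   [-9, 1]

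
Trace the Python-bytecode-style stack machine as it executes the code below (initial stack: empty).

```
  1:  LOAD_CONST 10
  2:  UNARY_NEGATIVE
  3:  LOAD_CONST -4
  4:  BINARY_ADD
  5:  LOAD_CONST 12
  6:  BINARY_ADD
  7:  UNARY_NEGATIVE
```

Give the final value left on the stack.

LOAD_CONST 10  -> [10]
UNARY_NEGATIVE -> [-10]
LOAD_CONST -4  -> [-10, -4]
BINARY_ADD     -> [-14]
LOAD_CONST 12  -> [-14, 12]
BINARY_ADD     -> [-2]
UNARY_NEGATIVE -> [2]

2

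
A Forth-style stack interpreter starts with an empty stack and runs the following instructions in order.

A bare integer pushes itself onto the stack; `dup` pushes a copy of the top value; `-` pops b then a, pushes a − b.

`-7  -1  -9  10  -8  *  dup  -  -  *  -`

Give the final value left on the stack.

-7  → -7
-1  → -7 -1
-9  → -7 -1 -9
10  → -7 -1 -9 10
-8  → -7 -1 -9 10 -8
*   → -7 -1 -9 -80
dup → -7 -1 -9 -80 -80
-   → -7 -1 -9 0
-   → -7 -1 -9
*   → -7 9
-   → -16

-16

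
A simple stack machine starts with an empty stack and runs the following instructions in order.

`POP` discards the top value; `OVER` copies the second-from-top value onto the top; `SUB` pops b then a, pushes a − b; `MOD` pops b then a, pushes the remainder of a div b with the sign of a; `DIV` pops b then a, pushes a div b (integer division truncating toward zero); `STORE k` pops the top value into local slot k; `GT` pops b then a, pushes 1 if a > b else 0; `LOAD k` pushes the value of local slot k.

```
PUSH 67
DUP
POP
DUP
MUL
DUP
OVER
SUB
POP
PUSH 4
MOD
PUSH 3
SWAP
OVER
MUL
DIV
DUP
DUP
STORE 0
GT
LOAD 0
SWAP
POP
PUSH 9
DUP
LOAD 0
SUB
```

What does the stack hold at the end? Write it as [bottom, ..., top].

[1, 9, 8]

PUSH 67 : 67
DUP     : 67 67
POP     : 67
DUP     : 67 67
MUL     : 4489
DUP     : 4489 4489
OVER    : 4489 4489 4489
SUB     : 4489 0
POP     : 4489
PUSH 4  : 4489 4
MOD     : 1
PUSH 3  : 1 3
SWAP    : 3 1
OVER    : 3 1 3
MUL     : 3 3
DIV     : 1
DUP     : 1 1
DUP     : 1 1 1
STORE 0 : 1 1
GT      : 0
LOAD 0  : 0 1
SWAP    : 1 0
POP     : 1
PUSH 9  : 1 9
DUP     : 1 9 9
LOAD 0  : 1 9 9 1
SUB     : 1 9 8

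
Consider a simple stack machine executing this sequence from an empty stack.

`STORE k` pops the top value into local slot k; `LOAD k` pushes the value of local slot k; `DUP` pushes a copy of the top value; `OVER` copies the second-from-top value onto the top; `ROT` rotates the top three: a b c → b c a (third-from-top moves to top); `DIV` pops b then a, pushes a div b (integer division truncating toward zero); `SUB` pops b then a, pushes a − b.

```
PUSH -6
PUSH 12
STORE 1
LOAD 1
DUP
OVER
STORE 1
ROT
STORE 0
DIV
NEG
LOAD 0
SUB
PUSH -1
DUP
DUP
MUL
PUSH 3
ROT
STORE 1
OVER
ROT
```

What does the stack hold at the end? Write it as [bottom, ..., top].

[5, 3, 1, 1]

PUSH -6 → -6
PUSH 12 → -6 12
STORE 1 → -6
LOAD 1  → -6 12
DUP     → -6 12 12
OVER    → -6 12 12 12
STORE 1 → -6 12 12
ROT     → 12 12 -6
STORE 0 → 12 12
DIV     → 1
NEG     → -1
LOAD 0  → -1 -6
SUB     → 5
PUSH -1 → 5 -1
DUP     → 5 -1 -1
DUP     → 5 -1 -1 -1
MUL     → 5 -1 1
PUSH 3  → 5 -1 1 3
ROT     → 5 1 3 -1
STORE 1 → 5 1 3
OVER    → 5 1 3 1
ROT     → 5 3 1 1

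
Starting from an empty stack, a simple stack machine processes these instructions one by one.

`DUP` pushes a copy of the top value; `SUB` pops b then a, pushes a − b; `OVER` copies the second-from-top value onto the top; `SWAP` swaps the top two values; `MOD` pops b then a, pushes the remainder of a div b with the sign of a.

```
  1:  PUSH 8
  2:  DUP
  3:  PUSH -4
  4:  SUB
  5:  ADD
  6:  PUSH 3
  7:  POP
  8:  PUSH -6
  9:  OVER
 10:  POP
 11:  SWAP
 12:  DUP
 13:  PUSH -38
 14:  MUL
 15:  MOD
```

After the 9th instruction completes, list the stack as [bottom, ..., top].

[20, -6, 20]

PUSH 8  : 8
DUP     : 8 8
PUSH -4 : 8 8 -4
SUB     : 8 12
ADD     : 20
PUSH 3  : 20 3
POP     : 20
PUSH -6 : 20 -6
OVER    : 20 -6 20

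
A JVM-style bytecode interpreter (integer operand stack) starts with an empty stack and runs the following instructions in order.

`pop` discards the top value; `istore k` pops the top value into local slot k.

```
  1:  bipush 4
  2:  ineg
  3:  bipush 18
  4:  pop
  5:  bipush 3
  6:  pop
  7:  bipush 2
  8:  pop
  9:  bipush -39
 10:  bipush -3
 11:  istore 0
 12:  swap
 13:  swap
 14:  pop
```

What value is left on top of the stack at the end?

bipush 4    4
ineg        -4
bipush 18   -4 18
pop         -4
bipush 3    -4 3
pop         -4
bipush 2    -4 2
pop         -4
bipush -39  -4 -39
bipush -3   -4 -39 -3
istore 0    -4 -39
swap        -39 -4
swap        -4 -39
pop         -4

-4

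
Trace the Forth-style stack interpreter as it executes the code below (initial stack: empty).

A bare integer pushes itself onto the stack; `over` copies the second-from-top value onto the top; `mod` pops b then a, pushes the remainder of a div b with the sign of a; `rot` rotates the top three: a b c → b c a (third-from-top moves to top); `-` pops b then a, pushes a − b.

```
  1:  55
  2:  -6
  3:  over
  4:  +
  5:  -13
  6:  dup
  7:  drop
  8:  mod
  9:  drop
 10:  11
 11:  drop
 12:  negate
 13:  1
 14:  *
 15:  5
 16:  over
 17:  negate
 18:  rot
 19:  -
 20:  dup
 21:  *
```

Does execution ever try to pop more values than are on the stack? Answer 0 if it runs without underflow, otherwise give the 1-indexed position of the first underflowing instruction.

0

55     : 55
-6     : 55 -6
over   : 55 -6 55
+      : 55 49
-13    : 55 49 -13
dup    : 55 49 -13 -13
drop   : 55 49 -13
mod    : 55 10
drop   : 55
11     : 55 11
drop   : 55
negate : -55
1      : -55 1
*      : -55
5      : -55 5
over   : -55 5 -55
negate : -55 5 55
rot    : 5 55 -55
-      : 5 110
dup    : 5 110 110
*      : 5 12100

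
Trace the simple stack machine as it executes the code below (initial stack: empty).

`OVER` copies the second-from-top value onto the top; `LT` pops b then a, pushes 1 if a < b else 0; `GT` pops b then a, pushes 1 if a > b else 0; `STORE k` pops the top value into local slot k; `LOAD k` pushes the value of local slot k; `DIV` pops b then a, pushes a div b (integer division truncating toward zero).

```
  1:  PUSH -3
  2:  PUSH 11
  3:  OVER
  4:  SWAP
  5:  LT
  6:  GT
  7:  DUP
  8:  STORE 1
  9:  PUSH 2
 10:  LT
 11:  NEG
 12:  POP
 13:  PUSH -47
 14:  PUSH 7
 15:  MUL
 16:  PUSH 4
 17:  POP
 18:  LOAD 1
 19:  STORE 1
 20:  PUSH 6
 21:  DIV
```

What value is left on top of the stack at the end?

-54

PUSH -3   -3
PUSH 11   -3 11
OVER      -3 11 -3
SWAP      -3 -3 11
LT        -3 1
GT        0
DUP       0 0
STORE 1   0
PUSH 2    0 2
LT        1
NEG       -1
POP       (empty)
PUSH -47  -47
PUSH 7    -47 7
MUL       -329
PUSH 4    -329 4
POP       -329
LOAD 1    -329 0
STORE 1   -329
PUSH 6    -329 6
DIV       -54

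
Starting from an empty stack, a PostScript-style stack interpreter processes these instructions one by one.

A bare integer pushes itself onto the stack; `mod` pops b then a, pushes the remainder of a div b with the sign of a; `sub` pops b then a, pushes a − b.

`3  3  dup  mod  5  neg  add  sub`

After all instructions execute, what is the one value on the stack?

8

3   : 3
3   : 3 3
dup : 3 3 3
mod : 3 0
5   : 3 0 5
neg : 3 0 -5
add : 3 -5
sub : 8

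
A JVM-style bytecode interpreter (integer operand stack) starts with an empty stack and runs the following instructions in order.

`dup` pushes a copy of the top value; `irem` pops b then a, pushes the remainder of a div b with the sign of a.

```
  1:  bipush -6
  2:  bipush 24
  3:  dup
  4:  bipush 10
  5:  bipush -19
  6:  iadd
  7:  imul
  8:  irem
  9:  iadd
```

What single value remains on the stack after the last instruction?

18

bipush -6   [-6]
bipush 24   [-6, 24]
dup         [-6, 24, 24]
bipush 10   [-6, 24, 24, 10]
bipush -19  [-6, 24, 24, 10, -19]
iadd        [-6, 24, 24, -9]
imul        [-6, 24, -216]
irem        [-6, 24]
iadd        [18]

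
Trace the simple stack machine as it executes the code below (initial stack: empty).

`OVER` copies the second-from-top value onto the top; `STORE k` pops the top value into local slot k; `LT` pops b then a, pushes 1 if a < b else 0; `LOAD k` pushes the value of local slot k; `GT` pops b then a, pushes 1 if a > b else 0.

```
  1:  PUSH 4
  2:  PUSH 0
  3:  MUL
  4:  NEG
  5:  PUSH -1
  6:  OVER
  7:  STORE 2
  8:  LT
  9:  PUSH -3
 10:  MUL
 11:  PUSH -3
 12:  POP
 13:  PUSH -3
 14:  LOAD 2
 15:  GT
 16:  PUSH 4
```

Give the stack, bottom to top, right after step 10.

[0]

PUSH 4  : [4]
PUSH 0  : [4, 0]
MUL     : [0]
NEG     : [0]
PUSH -1 : [0, -1]
OVER    : [0, -1, 0]
STORE 2 : [0, -1]
LT      : [0]
PUSH -3 : [0, -3]
MUL     : [0]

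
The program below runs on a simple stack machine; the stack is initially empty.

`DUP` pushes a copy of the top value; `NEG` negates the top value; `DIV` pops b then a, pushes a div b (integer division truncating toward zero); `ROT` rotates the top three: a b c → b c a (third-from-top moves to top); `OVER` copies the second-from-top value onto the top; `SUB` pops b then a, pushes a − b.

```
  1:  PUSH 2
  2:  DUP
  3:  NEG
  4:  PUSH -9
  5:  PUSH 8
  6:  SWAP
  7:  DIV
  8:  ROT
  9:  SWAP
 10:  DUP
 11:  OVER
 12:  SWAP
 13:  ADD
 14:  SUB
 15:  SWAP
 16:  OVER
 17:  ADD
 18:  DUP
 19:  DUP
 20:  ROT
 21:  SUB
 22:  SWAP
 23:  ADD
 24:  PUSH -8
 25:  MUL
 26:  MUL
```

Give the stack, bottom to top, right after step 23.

PUSH 2  → [2]
DUP     → [2, 2]
NEG     → [2, -2]
PUSH -9 → [2, -2, -9]
PUSH 8  → [2, -2, -9, 8]
SWAP    → [2, -2, 8, -9]
DIV     → [2, -2, 0]
ROT     → [-2, 0, 2]
SWAP    → [-2, 2, 0]
DUP     → [-2, 2, 0, 0]
OVER    → [-2, 2, 0, 0, 0]
SWAP    → [-2, 2, 0, 0, 0]
ADD     → [-2, 2, 0, 0]
SUB     → [-2, 2, 0]
SWAP    → [-2, 0, 2]
OVER    → [-2, 0, 2, 0]
ADD     → [-2, 0, 2]
DUP     → [-2, 0, 2, 2]
DUP     → [-2, 0, 2, 2, 2]
ROT     → [-2, 0, 2, 2, 2]
SUB     → [-2, 0, 2, 0]
SWAP    → [-2, 0, 0, 2]
ADD     → [-2, 0, 2]

[-2, 0, 2]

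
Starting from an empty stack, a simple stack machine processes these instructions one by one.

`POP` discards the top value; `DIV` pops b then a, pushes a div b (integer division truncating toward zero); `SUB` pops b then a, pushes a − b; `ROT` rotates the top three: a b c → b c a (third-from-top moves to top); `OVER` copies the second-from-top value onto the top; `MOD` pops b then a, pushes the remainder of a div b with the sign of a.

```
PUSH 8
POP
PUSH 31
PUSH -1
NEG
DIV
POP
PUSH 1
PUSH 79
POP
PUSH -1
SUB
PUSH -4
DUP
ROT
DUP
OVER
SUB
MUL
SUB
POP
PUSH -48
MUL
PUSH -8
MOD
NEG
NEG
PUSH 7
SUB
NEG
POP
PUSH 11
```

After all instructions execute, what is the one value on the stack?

PUSH 8   → 8
POP      → (empty)
PUSH 31  → 31
PUSH -1  → 31 -1
NEG      → 31 1
DIV      → 31
POP      → (empty)
PUSH 1   → 1
PUSH 79  → 1 79
POP      → 1
PUSH -1  → 1 -1
SUB      → 2
PUSH -4  → 2 -4
DUP      → 2 -4 -4
ROT      → -4 -4 2
DUP      → -4 -4 2 2
OVER     → -4 -4 2 2 2
SUB      → -4 -4 2 0
MUL      → -4 -4 0
SUB      → -4 -4
POP      → -4
PUSH -48 → -4 -48
MUL      → 192
PUSH -8  → 192 -8
MOD      → 0
NEG      → 0
NEG      → 0
PUSH 7   → 0 7
SUB      → -7
NEG      → 7
POP      → (empty)
PUSH 11  → 11

11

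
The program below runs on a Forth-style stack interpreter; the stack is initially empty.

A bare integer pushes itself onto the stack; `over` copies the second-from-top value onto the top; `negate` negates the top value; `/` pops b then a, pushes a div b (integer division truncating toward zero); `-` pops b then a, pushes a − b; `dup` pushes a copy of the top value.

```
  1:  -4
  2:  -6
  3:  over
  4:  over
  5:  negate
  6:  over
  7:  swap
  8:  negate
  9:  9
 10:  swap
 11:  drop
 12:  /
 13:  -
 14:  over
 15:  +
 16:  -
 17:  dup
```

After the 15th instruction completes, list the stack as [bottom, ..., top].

-4      [-4]
-6      [-4, -6]
over    [-4, -6, -4]
over    [-4, -6, -4, -6]
negate  [-4, -6, -4, 6]
over    [-4, -6, -4, 6, -4]
swap    [-4, -6, -4, -4, 6]
negate  [-4, -6, -4, -4, -6]
9       [-4, -6, -4, -4, -6, 9]
swap    [-4, -6, -4, -4, 9, -6]
drop    [-4, -6, -4, -4, 9]
/       [-4, -6, -4, 0]
-       [-4, -6, -4]
over    [-4, -6, -4, -6]
+       [-4, -6, -10]

[-4, -6, -10]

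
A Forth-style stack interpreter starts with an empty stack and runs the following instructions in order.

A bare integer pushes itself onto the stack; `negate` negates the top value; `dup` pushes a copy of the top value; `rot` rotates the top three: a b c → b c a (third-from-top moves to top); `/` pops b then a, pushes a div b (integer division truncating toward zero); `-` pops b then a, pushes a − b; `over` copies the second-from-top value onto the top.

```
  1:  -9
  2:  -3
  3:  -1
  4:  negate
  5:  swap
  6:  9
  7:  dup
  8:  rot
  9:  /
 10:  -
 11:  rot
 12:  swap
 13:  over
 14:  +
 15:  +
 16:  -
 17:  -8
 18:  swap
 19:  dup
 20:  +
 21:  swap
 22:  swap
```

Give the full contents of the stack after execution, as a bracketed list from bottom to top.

-9     : -9
-3     : -9 -3
-1     : -9 -3 -1
negate : -9 -3 1
swap   : -9 1 -3
9      : -9 1 -3 9
dup    : -9 1 -3 9 9
rot    : -9 1 9 9 -3
/      : -9 1 9 -3
-      : -9 1 12
rot    : 1 12 -9
swap   : 1 -9 12
over   : 1 -9 12 -9
+      : 1 -9 3
+      : 1 -6
-      : 7
-8     : 7 -8
swap   : -8 7
dup    : -8 7 7
+      : -8 14
swap   : 14 -8
swap   : -8 14

[-8, 14]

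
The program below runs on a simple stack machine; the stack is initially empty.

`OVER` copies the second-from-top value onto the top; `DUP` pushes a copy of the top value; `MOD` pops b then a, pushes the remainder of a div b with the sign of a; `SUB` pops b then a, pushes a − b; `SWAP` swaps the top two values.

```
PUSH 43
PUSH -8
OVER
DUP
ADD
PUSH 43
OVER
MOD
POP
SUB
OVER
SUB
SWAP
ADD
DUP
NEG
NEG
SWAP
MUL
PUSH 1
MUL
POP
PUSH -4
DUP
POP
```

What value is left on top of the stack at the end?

PUSH 43 → 43
PUSH -8 → 43 -8
OVER    → 43 -8 43
DUP     → 43 -8 43 43
ADD     → 43 -8 86
PUSH 43 → 43 -8 86 43
OVER    → 43 -8 86 43 86
MOD     → 43 -8 86 43
POP     → 43 -8 86
SUB     → 43 -94
OVER    → 43 -94 43
SUB     → 43 -137
SWAP    → -137 43
ADD     → -94
DUP     → -94 -94
NEG     → -94 94
NEG     → -94 -94
SWAP    → -94 -94
MUL     → 8836
PUSH 1  → 8836 1
MUL     → 8836
POP     → (empty)
PUSH -4 → -4
DUP     → -4 -4
POP     → -4

-4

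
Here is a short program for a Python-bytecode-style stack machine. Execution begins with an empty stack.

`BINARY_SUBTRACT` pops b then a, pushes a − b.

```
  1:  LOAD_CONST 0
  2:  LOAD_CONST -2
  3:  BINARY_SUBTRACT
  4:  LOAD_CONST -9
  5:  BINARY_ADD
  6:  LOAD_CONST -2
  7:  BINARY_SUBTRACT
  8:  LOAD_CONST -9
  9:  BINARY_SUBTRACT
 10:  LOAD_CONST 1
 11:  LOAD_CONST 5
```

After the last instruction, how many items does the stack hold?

3

LOAD_CONST 0     0
LOAD_CONST -2    0 -2
BINARY_SUBTRACT  2
LOAD_CONST -9    2 -9
BINARY_ADD       -7
LOAD_CONST -2    -7 -2
BINARY_SUBTRACT  -5
LOAD_CONST -9    -5 -9
BINARY_SUBTRACT  4
LOAD_CONST 1     4 1
LOAD_CONST 5     4 1 5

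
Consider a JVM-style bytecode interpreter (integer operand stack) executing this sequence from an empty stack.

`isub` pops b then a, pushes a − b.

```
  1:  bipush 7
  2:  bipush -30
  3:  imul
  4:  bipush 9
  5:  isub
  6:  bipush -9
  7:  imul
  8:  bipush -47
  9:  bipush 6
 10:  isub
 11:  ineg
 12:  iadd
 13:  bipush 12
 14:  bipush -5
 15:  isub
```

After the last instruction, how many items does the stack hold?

bipush 7   : [7]
bipush -30 : [7, -30]
imul       : [-210]
bipush 9   : [-210, 9]
isub       : [-219]
bipush -9  : [-219, -9]
imul       : [1971]
bipush -47 : [1971, -47]
bipush 6   : [1971, -47, 6]
isub       : [1971, -53]
ineg       : [1971, 53]
iadd       : [2024]
bipush 12  : [2024, 12]
bipush -5  : [2024, 12, -5]
isub       : [2024, 17]

2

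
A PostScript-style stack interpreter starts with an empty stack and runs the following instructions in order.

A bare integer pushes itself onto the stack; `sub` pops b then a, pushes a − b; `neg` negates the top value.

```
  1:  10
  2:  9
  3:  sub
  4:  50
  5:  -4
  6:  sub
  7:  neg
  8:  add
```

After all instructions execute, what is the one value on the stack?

10  → [10]
9   → [10, 9]
sub → [1]
50  → [1, 50]
-4  → [1, 50, -4]
sub → [1, 54]
neg → [1, -54]
add → [-53]

-53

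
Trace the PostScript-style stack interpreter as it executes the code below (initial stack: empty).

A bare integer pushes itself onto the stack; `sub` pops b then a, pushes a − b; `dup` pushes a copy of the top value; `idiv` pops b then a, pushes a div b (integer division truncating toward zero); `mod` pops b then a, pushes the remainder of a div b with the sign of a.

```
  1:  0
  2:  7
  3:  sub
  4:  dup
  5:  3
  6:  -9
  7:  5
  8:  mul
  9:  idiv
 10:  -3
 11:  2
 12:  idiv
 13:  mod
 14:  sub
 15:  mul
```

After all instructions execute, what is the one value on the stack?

49

0    -> 0
7    -> 0 7
sub  -> -7
dup  -> -7 -7
3    -> -7 -7 3
-9   -> -7 -7 3 -9
5    -> -7 -7 3 -9 5
mul  -> -7 -7 3 -45
idiv -> -7 -7 0
-3   -> -7 -7 0 -3
2    -> -7 -7 0 -3 2
idiv -> -7 -7 0 -1
mod  -> -7 -7 0
sub  -> -7 -7
mul  -> 49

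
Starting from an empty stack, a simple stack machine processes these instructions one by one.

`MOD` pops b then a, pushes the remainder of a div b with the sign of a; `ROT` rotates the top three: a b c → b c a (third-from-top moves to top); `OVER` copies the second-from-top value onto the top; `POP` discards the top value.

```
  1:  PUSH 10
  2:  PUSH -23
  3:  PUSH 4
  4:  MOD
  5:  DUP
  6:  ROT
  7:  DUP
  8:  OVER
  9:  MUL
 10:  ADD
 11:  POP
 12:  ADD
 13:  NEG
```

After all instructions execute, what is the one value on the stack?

6

PUSH 10  : 10
PUSH -23 : 10 -23
PUSH 4   : 10 -23 4
MOD      : 10 -3
DUP      : 10 -3 -3
ROT      : -3 -3 10
DUP      : -3 -3 10 10
OVER     : -3 -3 10 10 10
MUL      : -3 -3 10 100
ADD      : -3 -3 110
POP      : -3 -3
ADD      : -6
NEG      : 6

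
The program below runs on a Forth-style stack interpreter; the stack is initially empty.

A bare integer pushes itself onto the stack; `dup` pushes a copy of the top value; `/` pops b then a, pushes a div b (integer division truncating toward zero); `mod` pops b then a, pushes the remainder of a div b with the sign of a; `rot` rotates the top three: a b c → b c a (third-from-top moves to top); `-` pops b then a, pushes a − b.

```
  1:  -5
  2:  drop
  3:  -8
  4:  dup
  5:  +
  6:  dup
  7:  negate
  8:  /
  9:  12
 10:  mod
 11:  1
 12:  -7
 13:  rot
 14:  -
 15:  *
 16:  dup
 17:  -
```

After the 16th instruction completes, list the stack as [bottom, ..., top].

[-6, -6]

-5      -5
drop    (empty)
-8      -8
dup     -8 -8
+       -16
dup     -16 -16
negate  -16 16
/       -1
12      -1 12
mod     -1
1       -1 1
-7      -1 1 -7
rot     1 -7 -1
-       1 -6
*       -6
dup     -6 -6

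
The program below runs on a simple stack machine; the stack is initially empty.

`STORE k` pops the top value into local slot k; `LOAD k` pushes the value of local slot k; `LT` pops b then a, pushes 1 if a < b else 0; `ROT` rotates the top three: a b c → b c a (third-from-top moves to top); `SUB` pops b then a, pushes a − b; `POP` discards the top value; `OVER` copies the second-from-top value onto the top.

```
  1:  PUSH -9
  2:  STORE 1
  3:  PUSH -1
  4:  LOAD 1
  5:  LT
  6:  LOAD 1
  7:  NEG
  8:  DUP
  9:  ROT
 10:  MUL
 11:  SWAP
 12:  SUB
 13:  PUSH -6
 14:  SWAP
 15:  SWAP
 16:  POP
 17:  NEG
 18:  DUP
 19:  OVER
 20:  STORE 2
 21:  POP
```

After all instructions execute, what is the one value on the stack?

PUSH -9 : [-9]
STORE 1 : []
PUSH -1 : [-1]
LOAD 1  : [-1, -9]
LT      : [0]
LOAD 1  : [0, -9]
NEG     : [0, 9]
DUP     : [0, 9, 9]
ROT     : [9, 9, 0]
MUL     : [9, 0]
SWAP    : [0, 9]
SUB     : [-9]
PUSH -6 : [-9, -6]
SWAP    : [-6, -9]
SWAP    : [-9, -6]
POP     : [-9]
NEG     : [9]
DUP     : [9, 9]
OVER    : [9, 9, 9]
STORE 2 : [9, 9]
POP     : [9]

9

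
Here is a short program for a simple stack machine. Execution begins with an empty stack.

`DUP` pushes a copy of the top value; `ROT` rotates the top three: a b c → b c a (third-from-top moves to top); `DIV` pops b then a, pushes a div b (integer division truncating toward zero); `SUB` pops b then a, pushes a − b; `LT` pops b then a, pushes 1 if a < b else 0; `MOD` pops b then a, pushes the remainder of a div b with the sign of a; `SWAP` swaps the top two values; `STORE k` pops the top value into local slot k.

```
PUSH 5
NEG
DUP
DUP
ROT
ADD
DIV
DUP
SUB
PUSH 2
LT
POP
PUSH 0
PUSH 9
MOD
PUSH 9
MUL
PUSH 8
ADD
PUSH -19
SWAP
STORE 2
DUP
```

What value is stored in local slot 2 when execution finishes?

PUSH 5   : 5
NEG      : -5
DUP      : -5 -5
DUP      : -5 -5 -5
ROT      : -5 -5 -5
ADD      : -5 -10
DIV      : 0
DUP      : 0 0
SUB      : 0
PUSH 2   : 0 2
LT       : 1
POP      : (empty)
PUSH 0   : 0
PUSH 9   : 0 9
MOD      : 0
PUSH 9   : 0 9
MUL      : 0
PUSH 8   : 0 8
ADD      : 8
PUSH -19 : 8 -19
SWAP     : -19 8
STORE 2  : -19
DUP      : -19 -19

8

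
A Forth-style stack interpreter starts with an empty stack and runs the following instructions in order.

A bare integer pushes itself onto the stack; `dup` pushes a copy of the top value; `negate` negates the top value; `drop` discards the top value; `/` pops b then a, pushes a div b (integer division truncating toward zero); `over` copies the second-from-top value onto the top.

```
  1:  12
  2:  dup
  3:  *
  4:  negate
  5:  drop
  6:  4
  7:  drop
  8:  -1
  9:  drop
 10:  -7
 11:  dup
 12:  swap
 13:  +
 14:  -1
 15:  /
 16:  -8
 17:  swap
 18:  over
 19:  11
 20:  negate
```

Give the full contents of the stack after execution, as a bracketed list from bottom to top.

[-8, 14, -8, -11]

12     → 12
dup    → 12 12
*      → 144
negate → -144
drop   → (empty)
4      → 4
drop   → (empty)
-1     → -1
drop   → (empty)
-7     → -7
dup    → -7 -7
swap   → -7 -7
+      → -14
-1     → -14 -1
/      → 14
-8     → 14 -8
swap   → -8 14
over   → -8 14 -8
11     → -8 14 -8 11
negate → -8 14 -8 -11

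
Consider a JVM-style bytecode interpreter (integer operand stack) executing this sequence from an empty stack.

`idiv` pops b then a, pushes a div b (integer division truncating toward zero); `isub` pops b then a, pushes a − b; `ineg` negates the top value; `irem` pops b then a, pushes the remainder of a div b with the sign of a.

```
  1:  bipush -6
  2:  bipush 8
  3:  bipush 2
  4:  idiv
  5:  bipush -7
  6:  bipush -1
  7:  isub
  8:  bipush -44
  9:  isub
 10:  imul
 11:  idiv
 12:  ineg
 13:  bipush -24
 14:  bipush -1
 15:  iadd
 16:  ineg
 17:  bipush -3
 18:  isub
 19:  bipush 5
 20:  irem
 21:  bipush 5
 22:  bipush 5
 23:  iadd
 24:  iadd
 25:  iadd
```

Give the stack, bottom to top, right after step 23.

bipush -6  → [-6]
bipush 8   → [-6, 8]
bipush 2   → [-6, 8, 2]
idiv       → [-6, 4]
bipush -7  → [-6, 4, -7]
bipush -1  → [-6, 4, -7, -1]
isub       → [-6, 4, -6]
bipush -44 → [-6, 4, -6, -44]
isub       → [-6, 4, 38]
imul       → [-6, 152]
idiv       → [0]
ineg       → [0]
bipush -24 → [0, -24]
bipush -1  → [0, -24, -1]
iadd       → [0, -25]
ineg       → [0, 25]
bipush -3  → [0, 25, -3]
isub       → [0, 28]
bipush 5   → [0, 28, 5]
irem       → [0, 3]
bipush 5   → [0, 3, 5]
bipush 5   → [0, 3, 5, 5]
iadd       → [0, 3, 10]

[0, 3, 10]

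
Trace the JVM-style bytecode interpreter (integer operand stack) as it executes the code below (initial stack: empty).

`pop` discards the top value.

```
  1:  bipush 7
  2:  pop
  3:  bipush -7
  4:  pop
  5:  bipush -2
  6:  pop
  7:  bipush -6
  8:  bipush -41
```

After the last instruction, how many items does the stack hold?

2

bipush 7   -> [7]
pop        -> []
bipush -7  -> [-7]
pop        -> []
bipush -2  -> [-2]
pop        -> []
bipush -6  -> [-6]
bipush -41 -> [-6, -41]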